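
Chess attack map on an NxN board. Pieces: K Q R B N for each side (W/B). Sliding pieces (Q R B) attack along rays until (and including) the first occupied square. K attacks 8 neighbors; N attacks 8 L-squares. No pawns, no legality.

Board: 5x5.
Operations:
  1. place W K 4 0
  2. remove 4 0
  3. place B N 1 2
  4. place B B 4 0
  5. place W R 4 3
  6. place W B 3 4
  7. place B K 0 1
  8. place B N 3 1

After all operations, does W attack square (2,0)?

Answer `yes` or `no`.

Answer: no

Derivation:
Op 1: place WK@(4,0)
Op 2: remove (4,0)
Op 3: place BN@(1,2)
Op 4: place BB@(4,0)
Op 5: place WR@(4,3)
Op 6: place WB@(3,4)
Op 7: place BK@(0,1)
Op 8: place BN@(3,1)
Per-piece attacks for W:
  WB@(3,4): attacks (4,3) (2,3) (1,2) [ray(1,-1) blocked at (4,3); ray(-1,-1) blocked at (1,2)]
  WR@(4,3): attacks (4,4) (4,2) (4,1) (4,0) (3,3) (2,3) (1,3) (0,3) [ray(0,-1) blocked at (4,0)]
W attacks (2,0): no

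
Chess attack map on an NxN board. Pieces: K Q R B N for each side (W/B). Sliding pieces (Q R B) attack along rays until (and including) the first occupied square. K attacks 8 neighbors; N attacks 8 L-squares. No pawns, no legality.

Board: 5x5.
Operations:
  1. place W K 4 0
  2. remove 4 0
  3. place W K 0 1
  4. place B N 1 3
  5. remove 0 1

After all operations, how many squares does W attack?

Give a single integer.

Answer: 0

Derivation:
Op 1: place WK@(4,0)
Op 2: remove (4,0)
Op 3: place WK@(0,1)
Op 4: place BN@(1,3)
Op 5: remove (0,1)
Per-piece attacks for W:
Union (0 distinct): (none)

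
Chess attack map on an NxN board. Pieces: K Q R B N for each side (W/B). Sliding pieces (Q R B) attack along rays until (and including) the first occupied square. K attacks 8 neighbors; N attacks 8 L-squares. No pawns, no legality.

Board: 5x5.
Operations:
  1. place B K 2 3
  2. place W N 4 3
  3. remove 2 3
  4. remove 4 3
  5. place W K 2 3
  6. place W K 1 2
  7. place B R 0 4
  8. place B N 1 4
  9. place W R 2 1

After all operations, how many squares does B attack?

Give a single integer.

Answer: 7

Derivation:
Op 1: place BK@(2,3)
Op 2: place WN@(4,3)
Op 3: remove (2,3)
Op 4: remove (4,3)
Op 5: place WK@(2,3)
Op 6: place WK@(1,2)
Op 7: place BR@(0,4)
Op 8: place BN@(1,4)
Op 9: place WR@(2,1)
Per-piece attacks for B:
  BR@(0,4): attacks (0,3) (0,2) (0,1) (0,0) (1,4) [ray(1,0) blocked at (1,4)]
  BN@(1,4): attacks (2,2) (3,3) (0,2)
Union (7 distinct): (0,0) (0,1) (0,2) (0,3) (1,4) (2,2) (3,3)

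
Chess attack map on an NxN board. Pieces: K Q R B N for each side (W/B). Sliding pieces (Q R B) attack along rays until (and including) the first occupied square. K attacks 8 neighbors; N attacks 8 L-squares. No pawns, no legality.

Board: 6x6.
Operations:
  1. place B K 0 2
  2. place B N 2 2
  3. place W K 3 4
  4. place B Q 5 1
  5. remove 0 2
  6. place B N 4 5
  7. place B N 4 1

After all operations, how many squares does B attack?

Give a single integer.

Answer: 20

Derivation:
Op 1: place BK@(0,2)
Op 2: place BN@(2,2)
Op 3: place WK@(3,4)
Op 4: place BQ@(5,1)
Op 5: remove (0,2)
Op 6: place BN@(4,5)
Op 7: place BN@(4,1)
Per-piece attacks for B:
  BN@(2,2): attacks (3,4) (4,3) (1,4) (0,3) (3,0) (4,1) (1,0) (0,1)
  BN@(4,1): attacks (5,3) (3,3) (2,2) (2,0)
  BN@(4,5): attacks (5,3) (3,3) (2,4)
  BQ@(5,1): attacks (5,2) (5,3) (5,4) (5,5) (5,0) (4,1) (4,2) (3,3) (2,4) (1,5) (4,0) [ray(-1,0) blocked at (4,1)]
Union (20 distinct): (0,1) (0,3) (1,0) (1,4) (1,5) (2,0) (2,2) (2,4) (3,0) (3,3) (3,4) (4,0) (4,1) (4,2) (4,3) (5,0) (5,2) (5,3) (5,4) (5,5)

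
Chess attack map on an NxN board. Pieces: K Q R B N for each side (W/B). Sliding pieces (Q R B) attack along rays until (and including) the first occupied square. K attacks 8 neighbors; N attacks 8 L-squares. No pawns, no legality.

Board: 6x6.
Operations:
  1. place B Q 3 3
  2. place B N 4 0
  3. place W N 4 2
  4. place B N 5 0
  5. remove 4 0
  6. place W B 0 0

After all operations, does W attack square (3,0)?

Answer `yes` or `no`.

Answer: yes

Derivation:
Op 1: place BQ@(3,3)
Op 2: place BN@(4,0)
Op 3: place WN@(4,2)
Op 4: place BN@(5,0)
Op 5: remove (4,0)
Op 6: place WB@(0,0)
Per-piece attacks for W:
  WB@(0,0): attacks (1,1) (2,2) (3,3) [ray(1,1) blocked at (3,3)]
  WN@(4,2): attacks (5,4) (3,4) (2,3) (5,0) (3,0) (2,1)
W attacks (3,0): yes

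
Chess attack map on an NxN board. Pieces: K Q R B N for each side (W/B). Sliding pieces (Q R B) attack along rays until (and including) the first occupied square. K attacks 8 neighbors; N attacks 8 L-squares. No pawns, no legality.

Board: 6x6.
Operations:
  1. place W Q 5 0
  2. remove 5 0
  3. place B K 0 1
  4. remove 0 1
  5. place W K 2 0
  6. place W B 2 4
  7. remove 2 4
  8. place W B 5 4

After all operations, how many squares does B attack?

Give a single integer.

Op 1: place WQ@(5,0)
Op 2: remove (5,0)
Op 3: place BK@(0,1)
Op 4: remove (0,1)
Op 5: place WK@(2,0)
Op 6: place WB@(2,4)
Op 7: remove (2,4)
Op 8: place WB@(5,4)
Per-piece attacks for B:
Union (0 distinct): (none)

Answer: 0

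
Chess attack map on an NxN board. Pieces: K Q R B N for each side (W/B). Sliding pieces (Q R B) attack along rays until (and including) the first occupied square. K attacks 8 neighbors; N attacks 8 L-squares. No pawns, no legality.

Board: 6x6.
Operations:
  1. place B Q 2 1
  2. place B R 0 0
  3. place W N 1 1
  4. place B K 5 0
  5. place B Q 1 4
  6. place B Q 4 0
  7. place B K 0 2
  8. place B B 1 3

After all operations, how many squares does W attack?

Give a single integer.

Answer: 4

Derivation:
Op 1: place BQ@(2,1)
Op 2: place BR@(0,0)
Op 3: place WN@(1,1)
Op 4: place BK@(5,0)
Op 5: place BQ@(1,4)
Op 6: place BQ@(4,0)
Op 7: place BK@(0,2)
Op 8: place BB@(1,3)
Per-piece attacks for W:
  WN@(1,1): attacks (2,3) (3,2) (0,3) (3,0)
Union (4 distinct): (0,3) (2,3) (3,0) (3,2)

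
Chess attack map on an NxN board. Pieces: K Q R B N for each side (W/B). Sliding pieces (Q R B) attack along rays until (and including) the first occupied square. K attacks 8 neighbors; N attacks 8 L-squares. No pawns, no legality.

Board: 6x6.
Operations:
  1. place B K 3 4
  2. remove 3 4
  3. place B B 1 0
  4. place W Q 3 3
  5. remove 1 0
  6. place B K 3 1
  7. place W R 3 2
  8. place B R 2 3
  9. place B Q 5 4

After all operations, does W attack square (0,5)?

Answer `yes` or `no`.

Answer: no

Derivation:
Op 1: place BK@(3,4)
Op 2: remove (3,4)
Op 3: place BB@(1,0)
Op 4: place WQ@(3,3)
Op 5: remove (1,0)
Op 6: place BK@(3,1)
Op 7: place WR@(3,2)
Op 8: place BR@(2,3)
Op 9: place BQ@(5,4)
Per-piece attacks for W:
  WR@(3,2): attacks (3,3) (3,1) (4,2) (5,2) (2,2) (1,2) (0,2) [ray(0,1) blocked at (3,3); ray(0,-1) blocked at (3,1)]
  WQ@(3,3): attacks (3,4) (3,5) (3,2) (4,3) (5,3) (2,3) (4,4) (5,5) (4,2) (5,1) (2,4) (1,5) (2,2) (1,1) (0,0) [ray(0,-1) blocked at (3,2); ray(-1,0) blocked at (2,3)]
W attacks (0,5): no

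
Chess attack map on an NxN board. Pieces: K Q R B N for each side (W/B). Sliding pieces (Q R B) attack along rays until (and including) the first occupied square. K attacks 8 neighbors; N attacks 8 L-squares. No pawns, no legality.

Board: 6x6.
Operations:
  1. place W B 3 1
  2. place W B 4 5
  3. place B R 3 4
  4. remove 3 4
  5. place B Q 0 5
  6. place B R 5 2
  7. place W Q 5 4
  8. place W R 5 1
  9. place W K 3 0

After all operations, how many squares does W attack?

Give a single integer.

Op 1: place WB@(3,1)
Op 2: place WB@(4,5)
Op 3: place BR@(3,4)
Op 4: remove (3,4)
Op 5: place BQ@(0,5)
Op 6: place BR@(5,2)
Op 7: place WQ@(5,4)
Op 8: place WR@(5,1)
Op 9: place WK@(3,0)
Per-piece attacks for W:
  WK@(3,0): attacks (3,1) (4,0) (2,0) (4,1) (2,1)
  WB@(3,1): attacks (4,2) (5,3) (4,0) (2,2) (1,3) (0,4) (2,0)
  WB@(4,5): attacks (5,4) (3,4) (2,3) (1,2) (0,1) [ray(1,-1) blocked at (5,4)]
  WR@(5,1): attacks (5,2) (5,0) (4,1) (3,1) [ray(0,1) blocked at (5,2); ray(-1,0) blocked at (3,1)]
  WQ@(5,4): attacks (5,5) (5,3) (5,2) (4,4) (3,4) (2,4) (1,4) (0,4) (4,5) (4,3) (3,2) (2,1) (1,0) [ray(0,-1) blocked at (5,2); ray(-1,1) blocked at (4,5)]
Union (25 distinct): (0,1) (0,4) (1,0) (1,2) (1,3) (1,4) (2,0) (2,1) (2,2) (2,3) (2,4) (3,1) (3,2) (3,4) (4,0) (4,1) (4,2) (4,3) (4,4) (4,5) (5,0) (5,2) (5,3) (5,4) (5,5)

Answer: 25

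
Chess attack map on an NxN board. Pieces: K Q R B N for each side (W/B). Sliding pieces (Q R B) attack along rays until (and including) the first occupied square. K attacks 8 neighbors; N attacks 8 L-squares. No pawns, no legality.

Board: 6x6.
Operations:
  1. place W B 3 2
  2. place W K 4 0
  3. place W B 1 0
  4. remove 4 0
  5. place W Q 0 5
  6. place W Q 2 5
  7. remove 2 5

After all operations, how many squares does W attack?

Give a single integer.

Op 1: place WB@(3,2)
Op 2: place WK@(4,0)
Op 3: place WB@(1,0)
Op 4: remove (4,0)
Op 5: place WQ@(0,5)
Op 6: place WQ@(2,5)
Op 7: remove (2,5)
Per-piece attacks for W:
  WQ@(0,5): attacks (0,4) (0,3) (0,2) (0,1) (0,0) (1,5) (2,5) (3,5) (4,5) (5,5) (1,4) (2,3) (3,2) [ray(1,-1) blocked at (3,2)]
  WB@(1,0): attacks (2,1) (3,2) (0,1) [ray(1,1) blocked at (3,2)]
  WB@(3,2): attacks (4,3) (5,4) (4,1) (5,0) (2,3) (1,4) (0,5) (2,1) (1,0) [ray(-1,1) blocked at (0,5); ray(-1,-1) blocked at (1,0)]
Union (20 distinct): (0,0) (0,1) (0,2) (0,3) (0,4) (0,5) (1,0) (1,4) (1,5) (2,1) (2,3) (2,5) (3,2) (3,5) (4,1) (4,3) (4,5) (5,0) (5,4) (5,5)

Answer: 20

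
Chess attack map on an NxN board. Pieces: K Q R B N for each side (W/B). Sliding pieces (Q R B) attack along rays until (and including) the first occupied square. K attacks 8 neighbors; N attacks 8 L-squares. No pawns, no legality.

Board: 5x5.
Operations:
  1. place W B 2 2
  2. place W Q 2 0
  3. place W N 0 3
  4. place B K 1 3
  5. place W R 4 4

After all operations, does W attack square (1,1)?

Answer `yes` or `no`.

Op 1: place WB@(2,2)
Op 2: place WQ@(2,0)
Op 3: place WN@(0,3)
Op 4: place BK@(1,3)
Op 5: place WR@(4,4)
Per-piece attacks for W:
  WN@(0,3): attacks (2,4) (1,1) (2,2)
  WQ@(2,0): attacks (2,1) (2,2) (3,0) (4,0) (1,0) (0,0) (3,1) (4,2) (1,1) (0,2) [ray(0,1) blocked at (2,2)]
  WB@(2,2): attacks (3,3) (4,4) (3,1) (4,0) (1,3) (1,1) (0,0) [ray(1,1) blocked at (4,4); ray(-1,1) blocked at (1,3)]
  WR@(4,4): attacks (4,3) (4,2) (4,1) (4,0) (3,4) (2,4) (1,4) (0,4)
W attacks (1,1): yes

Answer: yes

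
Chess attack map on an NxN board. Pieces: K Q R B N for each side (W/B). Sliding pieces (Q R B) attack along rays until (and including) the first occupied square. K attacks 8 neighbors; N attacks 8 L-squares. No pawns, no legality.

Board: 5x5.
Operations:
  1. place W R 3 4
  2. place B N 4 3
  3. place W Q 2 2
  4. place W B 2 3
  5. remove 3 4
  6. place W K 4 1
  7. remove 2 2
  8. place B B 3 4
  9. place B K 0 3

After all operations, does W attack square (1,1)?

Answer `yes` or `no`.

Op 1: place WR@(3,4)
Op 2: place BN@(4,3)
Op 3: place WQ@(2,2)
Op 4: place WB@(2,3)
Op 5: remove (3,4)
Op 6: place WK@(4,1)
Op 7: remove (2,2)
Op 8: place BB@(3,4)
Op 9: place BK@(0,3)
Per-piece attacks for W:
  WB@(2,3): attacks (3,4) (3,2) (4,1) (1,4) (1,2) (0,1) [ray(1,1) blocked at (3,4); ray(1,-1) blocked at (4,1)]
  WK@(4,1): attacks (4,2) (4,0) (3,1) (3,2) (3,0)
W attacks (1,1): no

Answer: no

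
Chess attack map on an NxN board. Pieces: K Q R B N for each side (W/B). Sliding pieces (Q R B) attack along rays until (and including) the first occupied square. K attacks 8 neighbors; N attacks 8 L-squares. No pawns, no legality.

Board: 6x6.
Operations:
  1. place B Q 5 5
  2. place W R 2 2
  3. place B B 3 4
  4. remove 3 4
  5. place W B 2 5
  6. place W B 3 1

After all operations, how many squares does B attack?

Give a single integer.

Op 1: place BQ@(5,5)
Op 2: place WR@(2,2)
Op 3: place BB@(3,4)
Op 4: remove (3,4)
Op 5: place WB@(2,5)
Op 6: place WB@(3,1)
Per-piece attacks for B:
  BQ@(5,5): attacks (5,4) (5,3) (5,2) (5,1) (5,0) (4,5) (3,5) (2,5) (4,4) (3,3) (2,2) [ray(-1,0) blocked at (2,5); ray(-1,-1) blocked at (2,2)]
Union (11 distinct): (2,2) (2,5) (3,3) (3,5) (4,4) (4,5) (5,0) (5,1) (5,2) (5,3) (5,4)

Answer: 11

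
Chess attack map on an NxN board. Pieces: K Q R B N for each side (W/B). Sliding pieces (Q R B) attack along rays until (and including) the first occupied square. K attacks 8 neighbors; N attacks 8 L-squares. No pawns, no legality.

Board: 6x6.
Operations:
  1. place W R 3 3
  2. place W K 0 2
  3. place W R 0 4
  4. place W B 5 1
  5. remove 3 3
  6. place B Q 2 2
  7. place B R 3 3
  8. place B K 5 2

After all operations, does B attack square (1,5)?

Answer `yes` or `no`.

Op 1: place WR@(3,3)
Op 2: place WK@(0,2)
Op 3: place WR@(0,4)
Op 4: place WB@(5,1)
Op 5: remove (3,3)
Op 6: place BQ@(2,2)
Op 7: place BR@(3,3)
Op 8: place BK@(5,2)
Per-piece attacks for B:
  BQ@(2,2): attacks (2,3) (2,4) (2,5) (2,1) (2,0) (3,2) (4,2) (5,2) (1,2) (0,2) (3,3) (3,1) (4,0) (1,3) (0,4) (1,1) (0,0) [ray(1,0) blocked at (5,2); ray(-1,0) blocked at (0,2); ray(1,1) blocked at (3,3); ray(-1,1) blocked at (0,4)]
  BR@(3,3): attacks (3,4) (3,5) (3,2) (3,1) (3,0) (4,3) (5,3) (2,3) (1,3) (0,3)
  BK@(5,2): attacks (5,3) (5,1) (4,2) (4,3) (4,1)
B attacks (1,5): no

Answer: no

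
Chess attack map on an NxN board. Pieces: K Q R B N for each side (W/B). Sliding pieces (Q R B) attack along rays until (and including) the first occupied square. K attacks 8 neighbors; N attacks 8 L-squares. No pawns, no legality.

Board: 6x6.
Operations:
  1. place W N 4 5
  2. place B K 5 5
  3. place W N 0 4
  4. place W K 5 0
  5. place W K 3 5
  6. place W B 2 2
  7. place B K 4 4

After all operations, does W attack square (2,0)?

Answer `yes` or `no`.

Answer: no

Derivation:
Op 1: place WN@(4,5)
Op 2: place BK@(5,5)
Op 3: place WN@(0,4)
Op 4: place WK@(5,0)
Op 5: place WK@(3,5)
Op 6: place WB@(2,2)
Op 7: place BK@(4,4)
Per-piece attacks for W:
  WN@(0,4): attacks (2,5) (1,2) (2,3)
  WB@(2,2): attacks (3,3) (4,4) (3,1) (4,0) (1,3) (0,4) (1,1) (0,0) [ray(1,1) blocked at (4,4); ray(-1,1) blocked at (0,4)]
  WK@(3,5): attacks (3,4) (4,5) (2,5) (4,4) (2,4)
  WN@(4,5): attacks (5,3) (3,3) (2,4)
  WK@(5,0): attacks (5,1) (4,0) (4,1)
W attacks (2,0): no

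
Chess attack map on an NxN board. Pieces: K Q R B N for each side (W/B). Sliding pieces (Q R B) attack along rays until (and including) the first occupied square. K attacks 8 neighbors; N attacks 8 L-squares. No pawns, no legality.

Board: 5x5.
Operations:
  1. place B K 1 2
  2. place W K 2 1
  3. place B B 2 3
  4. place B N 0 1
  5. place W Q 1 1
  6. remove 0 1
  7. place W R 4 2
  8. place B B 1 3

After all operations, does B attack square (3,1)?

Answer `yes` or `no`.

Op 1: place BK@(1,2)
Op 2: place WK@(2,1)
Op 3: place BB@(2,3)
Op 4: place BN@(0,1)
Op 5: place WQ@(1,1)
Op 6: remove (0,1)
Op 7: place WR@(4,2)
Op 8: place BB@(1,3)
Per-piece attacks for B:
  BK@(1,2): attacks (1,3) (1,1) (2,2) (0,2) (2,3) (2,1) (0,3) (0,1)
  BB@(1,3): attacks (2,4) (2,2) (3,1) (4,0) (0,4) (0,2)
  BB@(2,3): attacks (3,4) (3,2) (4,1) (1,4) (1,2) [ray(-1,-1) blocked at (1,2)]
B attacks (3,1): yes

Answer: yes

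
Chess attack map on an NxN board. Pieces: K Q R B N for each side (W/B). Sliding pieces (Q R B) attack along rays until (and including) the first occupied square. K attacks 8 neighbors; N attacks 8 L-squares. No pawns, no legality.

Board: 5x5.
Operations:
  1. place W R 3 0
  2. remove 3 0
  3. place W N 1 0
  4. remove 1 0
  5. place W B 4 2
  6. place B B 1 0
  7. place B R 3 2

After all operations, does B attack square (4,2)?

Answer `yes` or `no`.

Answer: yes

Derivation:
Op 1: place WR@(3,0)
Op 2: remove (3,0)
Op 3: place WN@(1,0)
Op 4: remove (1,0)
Op 5: place WB@(4,2)
Op 6: place BB@(1,0)
Op 7: place BR@(3,2)
Per-piece attacks for B:
  BB@(1,0): attacks (2,1) (3,2) (0,1) [ray(1,1) blocked at (3,2)]
  BR@(3,2): attacks (3,3) (3,4) (3,1) (3,0) (4,2) (2,2) (1,2) (0,2) [ray(1,0) blocked at (4,2)]
B attacks (4,2): yes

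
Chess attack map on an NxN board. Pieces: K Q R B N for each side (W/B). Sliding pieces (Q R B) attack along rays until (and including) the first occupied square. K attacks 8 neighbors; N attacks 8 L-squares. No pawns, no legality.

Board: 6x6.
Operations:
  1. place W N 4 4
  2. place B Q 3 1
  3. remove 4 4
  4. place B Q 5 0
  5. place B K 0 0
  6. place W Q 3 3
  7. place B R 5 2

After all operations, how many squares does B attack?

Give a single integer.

Op 1: place WN@(4,4)
Op 2: place BQ@(3,1)
Op 3: remove (4,4)
Op 4: place BQ@(5,0)
Op 5: place BK@(0,0)
Op 6: place WQ@(3,3)
Op 7: place BR@(5,2)
Per-piece attacks for B:
  BK@(0,0): attacks (0,1) (1,0) (1,1)
  BQ@(3,1): attacks (3,2) (3,3) (3,0) (4,1) (5,1) (2,1) (1,1) (0,1) (4,2) (5,3) (4,0) (2,2) (1,3) (0,4) (2,0) [ray(0,1) blocked at (3,3)]
  BQ@(5,0): attacks (5,1) (5,2) (4,0) (3,0) (2,0) (1,0) (0,0) (4,1) (3,2) (2,3) (1,4) (0,5) [ray(0,1) blocked at (5,2); ray(-1,0) blocked at (0,0)]
  BR@(5,2): attacks (5,3) (5,4) (5,5) (5,1) (5,0) (4,2) (3,2) (2,2) (1,2) (0,2) [ray(0,-1) blocked at (5,0)]
Union (26 distinct): (0,0) (0,1) (0,2) (0,4) (0,5) (1,0) (1,1) (1,2) (1,3) (1,4) (2,0) (2,1) (2,2) (2,3) (3,0) (3,2) (3,3) (4,0) (4,1) (4,2) (5,0) (5,1) (5,2) (5,3) (5,4) (5,5)

Answer: 26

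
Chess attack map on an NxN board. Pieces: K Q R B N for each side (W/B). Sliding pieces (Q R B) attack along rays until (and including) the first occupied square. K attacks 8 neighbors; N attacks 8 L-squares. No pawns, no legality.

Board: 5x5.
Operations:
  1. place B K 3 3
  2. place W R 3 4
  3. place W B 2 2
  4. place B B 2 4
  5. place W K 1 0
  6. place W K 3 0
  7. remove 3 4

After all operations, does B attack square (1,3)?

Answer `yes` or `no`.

Op 1: place BK@(3,3)
Op 2: place WR@(3,4)
Op 3: place WB@(2,2)
Op 4: place BB@(2,4)
Op 5: place WK@(1,0)
Op 6: place WK@(3,0)
Op 7: remove (3,4)
Per-piece attacks for B:
  BB@(2,4): attacks (3,3) (1,3) (0,2) [ray(1,-1) blocked at (3,3)]
  BK@(3,3): attacks (3,4) (3,2) (4,3) (2,3) (4,4) (4,2) (2,4) (2,2)
B attacks (1,3): yes

Answer: yes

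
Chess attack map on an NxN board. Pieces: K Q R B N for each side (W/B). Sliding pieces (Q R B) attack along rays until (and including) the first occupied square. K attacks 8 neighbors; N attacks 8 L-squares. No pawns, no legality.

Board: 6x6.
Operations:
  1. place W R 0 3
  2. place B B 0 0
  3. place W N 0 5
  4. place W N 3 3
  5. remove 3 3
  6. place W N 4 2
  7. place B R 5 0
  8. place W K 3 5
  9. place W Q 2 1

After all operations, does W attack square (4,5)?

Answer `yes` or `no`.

Op 1: place WR@(0,3)
Op 2: place BB@(0,0)
Op 3: place WN@(0,5)
Op 4: place WN@(3,3)
Op 5: remove (3,3)
Op 6: place WN@(4,2)
Op 7: place BR@(5,0)
Op 8: place WK@(3,5)
Op 9: place WQ@(2,1)
Per-piece attacks for W:
  WR@(0,3): attacks (0,4) (0,5) (0,2) (0,1) (0,0) (1,3) (2,3) (3,3) (4,3) (5,3) [ray(0,1) blocked at (0,5); ray(0,-1) blocked at (0,0)]
  WN@(0,5): attacks (1,3) (2,4)
  WQ@(2,1): attacks (2,2) (2,3) (2,4) (2,5) (2,0) (3,1) (4,1) (5,1) (1,1) (0,1) (3,2) (4,3) (5,4) (3,0) (1,2) (0,3) (1,0) [ray(-1,1) blocked at (0,3)]
  WK@(3,5): attacks (3,4) (4,5) (2,5) (4,4) (2,4)
  WN@(4,2): attacks (5,4) (3,4) (2,3) (5,0) (3,0) (2,1)
W attacks (4,5): yes

Answer: yes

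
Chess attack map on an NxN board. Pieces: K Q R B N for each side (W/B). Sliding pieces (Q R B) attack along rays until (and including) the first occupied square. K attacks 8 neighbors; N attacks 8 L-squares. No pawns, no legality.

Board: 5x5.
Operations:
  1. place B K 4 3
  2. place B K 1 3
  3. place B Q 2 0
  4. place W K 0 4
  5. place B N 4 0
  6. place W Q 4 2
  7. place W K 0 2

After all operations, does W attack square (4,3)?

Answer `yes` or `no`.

Answer: yes

Derivation:
Op 1: place BK@(4,3)
Op 2: place BK@(1,3)
Op 3: place BQ@(2,0)
Op 4: place WK@(0,4)
Op 5: place BN@(4,0)
Op 6: place WQ@(4,2)
Op 7: place WK@(0,2)
Per-piece attacks for W:
  WK@(0,2): attacks (0,3) (0,1) (1,2) (1,3) (1,1)
  WK@(0,4): attacks (0,3) (1,4) (1,3)
  WQ@(4,2): attacks (4,3) (4,1) (4,0) (3,2) (2,2) (1,2) (0,2) (3,3) (2,4) (3,1) (2,0) [ray(0,1) blocked at (4,3); ray(0,-1) blocked at (4,0); ray(-1,0) blocked at (0,2); ray(-1,-1) blocked at (2,0)]
W attacks (4,3): yes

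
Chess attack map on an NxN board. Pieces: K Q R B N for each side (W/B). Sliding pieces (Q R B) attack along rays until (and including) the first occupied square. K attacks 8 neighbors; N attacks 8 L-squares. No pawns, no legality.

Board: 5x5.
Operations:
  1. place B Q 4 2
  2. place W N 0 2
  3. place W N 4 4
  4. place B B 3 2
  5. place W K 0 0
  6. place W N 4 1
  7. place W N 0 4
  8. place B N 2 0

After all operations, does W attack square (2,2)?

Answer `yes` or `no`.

Answer: yes

Derivation:
Op 1: place BQ@(4,2)
Op 2: place WN@(0,2)
Op 3: place WN@(4,4)
Op 4: place BB@(3,2)
Op 5: place WK@(0,0)
Op 6: place WN@(4,1)
Op 7: place WN@(0,4)
Op 8: place BN@(2,0)
Per-piece attacks for W:
  WK@(0,0): attacks (0,1) (1,0) (1,1)
  WN@(0,2): attacks (1,4) (2,3) (1,0) (2,1)
  WN@(0,4): attacks (1,2) (2,3)
  WN@(4,1): attacks (3,3) (2,2) (2,0)
  WN@(4,4): attacks (3,2) (2,3)
W attacks (2,2): yes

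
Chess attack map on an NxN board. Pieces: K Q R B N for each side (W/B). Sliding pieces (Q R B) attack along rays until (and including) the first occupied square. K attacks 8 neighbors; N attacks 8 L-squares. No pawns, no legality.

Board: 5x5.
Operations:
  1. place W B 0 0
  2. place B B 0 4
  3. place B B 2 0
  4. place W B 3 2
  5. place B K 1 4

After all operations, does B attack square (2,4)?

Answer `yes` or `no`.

Op 1: place WB@(0,0)
Op 2: place BB@(0,4)
Op 3: place BB@(2,0)
Op 4: place WB@(3,2)
Op 5: place BK@(1,4)
Per-piece attacks for B:
  BB@(0,4): attacks (1,3) (2,2) (3,1) (4,0)
  BK@(1,4): attacks (1,3) (2,4) (0,4) (2,3) (0,3)
  BB@(2,0): attacks (3,1) (4,2) (1,1) (0,2)
B attacks (2,4): yes

Answer: yes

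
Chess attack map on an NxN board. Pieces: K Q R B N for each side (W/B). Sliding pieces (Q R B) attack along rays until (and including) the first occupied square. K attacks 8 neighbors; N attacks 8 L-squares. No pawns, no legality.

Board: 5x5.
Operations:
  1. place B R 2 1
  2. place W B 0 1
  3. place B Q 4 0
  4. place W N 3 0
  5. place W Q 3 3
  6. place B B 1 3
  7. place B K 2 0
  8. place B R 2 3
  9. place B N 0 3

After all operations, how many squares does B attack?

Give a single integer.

Op 1: place BR@(2,1)
Op 2: place WB@(0,1)
Op 3: place BQ@(4,0)
Op 4: place WN@(3,0)
Op 5: place WQ@(3,3)
Op 6: place BB@(1,3)
Op 7: place BK@(2,0)
Op 8: place BR@(2,3)
Op 9: place BN@(0,3)
Per-piece attacks for B:
  BN@(0,3): attacks (2,4) (1,1) (2,2)
  BB@(1,3): attacks (2,4) (2,2) (3,1) (4,0) (0,4) (0,2) [ray(1,-1) blocked at (4,0)]
  BK@(2,0): attacks (2,1) (3,0) (1,0) (3,1) (1,1)
  BR@(2,1): attacks (2,2) (2,3) (2,0) (3,1) (4,1) (1,1) (0,1) [ray(0,1) blocked at (2,3); ray(0,-1) blocked at (2,0); ray(-1,0) blocked at (0,1)]
  BR@(2,3): attacks (2,4) (2,2) (2,1) (3,3) (1,3) [ray(0,-1) blocked at (2,1); ray(1,0) blocked at (3,3); ray(-1,0) blocked at (1,3)]
  BQ@(4,0): attacks (4,1) (4,2) (4,3) (4,4) (3,0) (3,1) (2,2) (1,3) [ray(-1,0) blocked at (3,0); ray(-1,1) blocked at (1,3)]
Union (19 distinct): (0,1) (0,2) (0,4) (1,0) (1,1) (1,3) (2,0) (2,1) (2,2) (2,3) (2,4) (3,0) (3,1) (3,3) (4,0) (4,1) (4,2) (4,3) (4,4)

Answer: 19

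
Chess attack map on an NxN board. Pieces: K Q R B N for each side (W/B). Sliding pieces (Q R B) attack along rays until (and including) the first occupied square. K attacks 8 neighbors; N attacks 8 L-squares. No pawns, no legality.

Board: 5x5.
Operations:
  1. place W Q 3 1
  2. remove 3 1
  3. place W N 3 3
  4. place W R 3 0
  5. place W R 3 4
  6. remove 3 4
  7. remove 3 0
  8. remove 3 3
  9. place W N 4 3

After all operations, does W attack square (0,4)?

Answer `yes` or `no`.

Op 1: place WQ@(3,1)
Op 2: remove (3,1)
Op 3: place WN@(3,3)
Op 4: place WR@(3,0)
Op 5: place WR@(3,4)
Op 6: remove (3,4)
Op 7: remove (3,0)
Op 8: remove (3,3)
Op 9: place WN@(4,3)
Per-piece attacks for W:
  WN@(4,3): attacks (2,4) (3,1) (2,2)
W attacks (0,4): no

Answer: no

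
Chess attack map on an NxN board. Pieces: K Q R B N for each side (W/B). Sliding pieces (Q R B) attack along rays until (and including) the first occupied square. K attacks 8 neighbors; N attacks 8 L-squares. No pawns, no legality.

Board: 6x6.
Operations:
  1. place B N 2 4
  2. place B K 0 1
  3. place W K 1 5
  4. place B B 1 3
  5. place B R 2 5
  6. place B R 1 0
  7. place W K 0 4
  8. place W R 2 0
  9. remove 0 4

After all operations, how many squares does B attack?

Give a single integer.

Answer: 20

Derivation:
Op 1: place BN@(2,4)
Op 2: place BK@(0,1)
Op 3: place WK@(1,5)
Op 4: place BB@(1,3)
Op 5: place BR@(2,5)
Op 6: place BR@(1,0)
Op 7: place WK@(0,4)
Op 8: place WR@(2,0)
Op 9: remove (0,4)
Per-piece attacks for B:
  BK@(0,1): attacks (0,2) (0,0) (1,1) (1,2) (1,0)
  BR@(1,0): attacks (1,1) (1,2) (1,3) (2,0) (0,0) [ray(0,1) blocked at (1,3); ray(1,0) blocked at (2,0)]
  BB@(1,3): attacks (2,4) (2,2) (3,1) (4,0) (0,4) (0,2) [ray(1,1) blocked at (2,4)]
  BN@(2,4): attacks (4,5) (0,5) (3,2) (4,3) (1,2) (0,3)
  BR@(2,5): attacks (2,4) (3,5) (4,5) (5,5) (1,5) [ray(0,-1) blocked at (2,4); ray(-1,0) blocked at (1,5)]
Union (20 distinct): (0,0) (0,2) (0,3) (0,4) (0,5) (1,0) (1,1) (1,2) (1,3) (1,5) (2,0) (2,2) (2,4) (3,1) (3,2) (3,5) (4,0) (4,3) (4,5) (5,5)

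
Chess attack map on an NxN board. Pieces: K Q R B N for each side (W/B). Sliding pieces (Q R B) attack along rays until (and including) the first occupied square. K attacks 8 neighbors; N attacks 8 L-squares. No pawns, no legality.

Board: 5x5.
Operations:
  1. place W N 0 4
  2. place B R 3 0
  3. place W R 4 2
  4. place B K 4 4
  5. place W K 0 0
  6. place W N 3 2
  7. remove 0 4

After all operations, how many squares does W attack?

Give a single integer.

Answer: 11

Derivation:
Op 1: place WN@(0,4)
Op 2: place BR@(3,0)
Op 3: place WR@(4,2)
Op 4: place BK@(4,4)
Op 5: place WK@(0,0)
Op 6: place WN@(3,2)
Op 7: remove (0,4)
Per-piece attacks for W:
  WK@(0,0): attacks (0,1) (1,0) (1,1)
  WN@(3,2): attacks (4,4) (2,4) (1,3) (4,0) (2,0) (1,1)
  WR@(4,2): attacks (4,3) (4,4) (4,1) (4,0) (3,2) [ray(0,1) blocked at (4,4); ray(-1,0) blocked at (3,2)]
Union (11 distinct): (0,1) (1,0) (1,1) (1,3) (2,0) (2,4) (3,2) (4,0) (4,1) (4,3) (4,4)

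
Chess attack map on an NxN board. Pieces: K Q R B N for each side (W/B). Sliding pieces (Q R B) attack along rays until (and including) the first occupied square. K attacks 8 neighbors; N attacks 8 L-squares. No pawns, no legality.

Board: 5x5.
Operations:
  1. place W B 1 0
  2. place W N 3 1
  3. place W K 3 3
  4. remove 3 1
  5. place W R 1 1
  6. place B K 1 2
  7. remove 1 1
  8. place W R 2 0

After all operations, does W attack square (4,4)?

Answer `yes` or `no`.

Answer: yes

Derivation:
Op 1: place WB@(1,0)
Op 2: place WN@(3,1)
Op 3: place WK@(3,3)
Op 4: remove (3,1)
Op 5: place WR@(1,1)
Op 6: place BK@(1,2)
Op 7: remove (1,1)
Op 8: place WR@(2,0)
Per-piece attacks for W:
  WB@(1,0): attacks (2,1) (3,2) (4,3) (0,1)
  WR@(2,0): attacks (2,1) (2,2) (2,3) (2,4) (3,0) (4,0) (1,0) [ray(-1,0) blocked at (1,0)]
  WK@(3,3): attacks (3,4) (3,2) (4,3) (2,3) (4,4) (4,2) (2,4) (2,2)
W attacks (4,4): yes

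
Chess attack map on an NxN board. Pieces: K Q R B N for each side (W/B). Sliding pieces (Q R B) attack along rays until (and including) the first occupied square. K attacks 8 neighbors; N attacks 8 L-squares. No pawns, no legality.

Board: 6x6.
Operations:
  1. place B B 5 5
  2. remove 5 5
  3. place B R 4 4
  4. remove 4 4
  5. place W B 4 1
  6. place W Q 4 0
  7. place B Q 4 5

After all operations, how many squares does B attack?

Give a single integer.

Answer: 14

Derivation:
Op 1: place BB@(5,5)
Op 2: remove (5,5)
Op 3: place BR@(4,4)
Op 4: remove (4,4)
Op 5: place WB@(4,1)
Op 6: place WQ@(4,0)
Op 7: place BQ@(4,5)
Per-piece attacks for B:
  BQ@(4,5): attacks (4,4) (4,3) (4,2) (4,1) (5,5) (3,5) (2,5) (1,5) (0,5) (5,4) (3,4) (2,3) (1,2) (0,1) [ray(0,-1) blocked at (4,1)]
Union (14 distinct): (0,1) (0,5) (1,2) (1,5) (2,3) (2,5) (3,4) (3,5) (4,1) (4,2) (4,3) (4,4) (5,4) (5,5)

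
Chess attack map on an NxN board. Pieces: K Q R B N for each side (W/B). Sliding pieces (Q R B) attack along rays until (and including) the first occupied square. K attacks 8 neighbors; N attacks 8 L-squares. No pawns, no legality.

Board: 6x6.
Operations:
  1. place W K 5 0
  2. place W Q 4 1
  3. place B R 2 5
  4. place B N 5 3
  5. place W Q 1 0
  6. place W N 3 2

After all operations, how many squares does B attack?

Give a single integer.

Op 1: place WK@(5,0)
Op 2: place WQ@(4,1)
Op 3: place BR@(2,5)
Op 4: place BN@(5,3)
Op 5: place WQ@(1,0)
Op 6: place WN@(3,2)
Per-piece attacks for B:
  BR@(2,5): attacks (2,4) (2,3) (2,2) (2,1) (2,0) (3,5) (4,5) (5,5) (1,5) (0,5)
  BN@(5,3): attacks (4,5) (3,4) (4,1) (3,2)
Union (13 distinct): (0,5) (1,5) (2,0) (2,1) (2,2) (2,3) (2,4) (3,2) (3,4) (3,5) (4,1) (4,5) (5,5)

Answer: 13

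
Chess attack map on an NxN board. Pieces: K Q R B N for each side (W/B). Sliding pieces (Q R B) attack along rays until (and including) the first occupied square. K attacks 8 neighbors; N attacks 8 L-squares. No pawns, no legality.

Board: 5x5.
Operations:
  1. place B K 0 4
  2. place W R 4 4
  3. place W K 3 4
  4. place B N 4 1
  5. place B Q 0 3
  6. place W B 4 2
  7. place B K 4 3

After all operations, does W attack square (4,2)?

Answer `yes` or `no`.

Answer: no

Derivation:
Op 1: place BK@(0,4)
Op 2: place WR@(4,4)
Op 3: place WK@(3,4)
Op 4: place BN@(4,1)
Op 5: place BQ@(0,3)
Op 6: place WB@(4,2)
Op 7: place BK@(4,3)
Per-piece attacks for W:
  WK@(3,4): attacks (3,3) (4,4) (2,4) (4,3) (2,3)
  WB@(4,2): attacks (3,3) (2,4) (3,1) (2,0)
  WR@(4,4): attacks (4,3) (3,4) [ray(0,-1) blocked at (4,3); ray(-1,0) blocked at (3,4)]
W attacks (4,2): no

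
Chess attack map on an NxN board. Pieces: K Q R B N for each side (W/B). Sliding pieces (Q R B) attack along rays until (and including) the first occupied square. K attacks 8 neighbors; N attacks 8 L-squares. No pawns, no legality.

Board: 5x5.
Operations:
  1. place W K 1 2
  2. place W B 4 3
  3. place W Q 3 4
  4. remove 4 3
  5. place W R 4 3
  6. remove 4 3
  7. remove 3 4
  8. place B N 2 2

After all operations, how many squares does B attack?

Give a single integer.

Op 1: place WK@(1,2)
Op 2: place WB@(4,3)
Op 3: place WQ@(3,4)
Op 4: remove (4,3)
Op 5: place WR@(4,3)
Op 6: remove (4,3)
Op 7: remove (3,4)
Op 8: place BN@(2,2)
Per-piece attacks for B:
  BN@(2,2): attacks (3,4) (4,3) (1,4) (0,3) (3,0) (4,1) (1,0) (0,1)
Union (8 distinct): (0,1) (0,3) (1,0) (1,4) (3,0) (3,4) (4,1) (4,3)

Answer: 8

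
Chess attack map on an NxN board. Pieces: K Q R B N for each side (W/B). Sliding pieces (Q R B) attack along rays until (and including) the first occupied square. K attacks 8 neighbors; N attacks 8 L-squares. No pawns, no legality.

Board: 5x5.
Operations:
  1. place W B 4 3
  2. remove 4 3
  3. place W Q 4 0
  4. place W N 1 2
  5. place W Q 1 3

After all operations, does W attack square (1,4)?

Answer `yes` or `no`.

Op 1: place WB@(4,3)
Op 2: remove (4,3)
Op 3: place WQ@(4,0)
Op 4: place WN@(1,2)
Op 5: place WQ@(1,3)
Per-piece attacks for W:
  WN@(1,2): attacks (2,4) (3,3) (0,4) (2,0) (3,1) (0,0)
  WQ@(1,3): attacks (1,4) (1,2) (2,3) (3,3) (4,3) (0,3) (2,4) (2,2) (3,1) (4,0) (0,4) (0,2) [ray(0,-1) blocked at (1,2); ray(1,-1) blocked at (4,0)]
  WQ@(4,0): attacks (4,1) (4,2) (4,3) (4,4) (3,0) (2,0) (1,0) (0,0) (3,1) (2,2) (1,3) [ray(-1,1) blocked at (1,3)]
W attacks (1,4): yes

Answer: yes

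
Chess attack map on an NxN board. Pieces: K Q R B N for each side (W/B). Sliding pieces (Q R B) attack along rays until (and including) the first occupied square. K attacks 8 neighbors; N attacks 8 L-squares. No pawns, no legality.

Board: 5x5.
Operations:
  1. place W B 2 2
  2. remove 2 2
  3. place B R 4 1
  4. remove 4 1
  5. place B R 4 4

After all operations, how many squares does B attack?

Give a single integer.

Answer: 8

Derivation:
Op 1: place WB@(2,2)
Op 2: remove (2,2)
Op 3: place BR@(4,1)
Op 4: remove (4,1)
Op 5: place BR@(4,4)
Per-piece attacks for B:
  BR@(4,4): attacks (4,3) (4,2) (4,1) (4,0) (3,4) (2,4) (1,4) (0,4)
Union (8 distinct): (0,4) (1,4) (2,4) (3,4) (4,0) (4,1) (4,2) (4,3)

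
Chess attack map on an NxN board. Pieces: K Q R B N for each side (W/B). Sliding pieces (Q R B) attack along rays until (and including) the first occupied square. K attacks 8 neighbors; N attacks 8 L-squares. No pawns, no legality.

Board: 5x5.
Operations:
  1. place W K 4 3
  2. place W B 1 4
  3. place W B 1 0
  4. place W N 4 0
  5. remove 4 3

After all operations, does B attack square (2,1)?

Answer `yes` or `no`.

Op 1: place WK@(4,3)
Op 2: place WB@(1,4)
Op 3: place WB@(1,0)
Op 4: place WN@(4,0)
Op 5: remove (4,3)
Per-piece attacks for B:
B attacks (2,1): no

Answer: no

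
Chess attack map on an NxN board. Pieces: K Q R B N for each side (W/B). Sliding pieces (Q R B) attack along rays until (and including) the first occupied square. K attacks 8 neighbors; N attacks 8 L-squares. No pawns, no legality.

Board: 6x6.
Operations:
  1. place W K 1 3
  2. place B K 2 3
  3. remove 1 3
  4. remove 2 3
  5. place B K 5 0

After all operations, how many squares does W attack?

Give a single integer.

Op 1: place WK@(1,3)
Op 2: place BK@(2,3)
Op 3: remove (1,3)
Op 4: remove (2,3)
Op 5: place BK@(5,0)
Per-piece attacks for W:
Union (0 distinct): (none)

Answer: 0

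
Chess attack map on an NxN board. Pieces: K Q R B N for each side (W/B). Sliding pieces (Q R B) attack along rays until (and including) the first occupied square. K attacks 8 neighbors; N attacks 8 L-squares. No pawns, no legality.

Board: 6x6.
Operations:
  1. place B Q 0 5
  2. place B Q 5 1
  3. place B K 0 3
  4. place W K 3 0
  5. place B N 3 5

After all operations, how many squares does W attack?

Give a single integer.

Op 1: place BQ@(0,5)
Op 2: place BQ@(5,1)
Op 3: place BK@(0,3)
Op 4: place WK@(3,0)
Op 5: place BN@(3,5)
Per-piece attacks for W:
  WK@(3,0): attacks (3,1) (4,0) (2,0) (4,1) (2,1)
Union (5 distinct): (2,0) (2,1) (3,1) (4,0) (4,1)

Answer: 5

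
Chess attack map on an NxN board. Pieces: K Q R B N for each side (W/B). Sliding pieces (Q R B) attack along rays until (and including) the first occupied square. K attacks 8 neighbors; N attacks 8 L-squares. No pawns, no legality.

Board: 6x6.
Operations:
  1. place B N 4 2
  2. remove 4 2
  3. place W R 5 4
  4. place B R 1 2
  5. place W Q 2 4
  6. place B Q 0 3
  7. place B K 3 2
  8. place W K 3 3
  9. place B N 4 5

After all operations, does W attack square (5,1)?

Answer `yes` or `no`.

Answer: yes

Derivation:
Op 1: place BN@(4,2)
Op 2: remove (4,2)
Op 3: place WR@(5,4)
Op 4: place BR@(1,2)
Op 5: place WQ@(2,4)
Op 6: place BQ@(0,3)
Op 7: place BK@(3,2)
Op 8: place WK@(3,3)
Op 9: place BN@(4,5)
Per-piece attacks for W:
  WQ@(2,4): attacks (2,5) (2,3) (2,2) (2,1) (2,0) (3,4) (4,4) (5,4) (1,4) (0,4) (3,5) (3,3) (1,5) (1,3) (0,2) [ray(1,0) blocked at (5,4); ray(1,-1) blocked at (3,3)]
  WK@(3,3): attacks (3,4) (3,2) (4,3) (2,3) (4,4) (4,2) (2,4) (2,2)
  WR@(5,4): attacks (5,5) (5,3) (5,2) (5,1) (5,0) (4,4) (3,4) (2,4) [ray(-1,0) blocked at (2,4)]
W attacks (5,1): yes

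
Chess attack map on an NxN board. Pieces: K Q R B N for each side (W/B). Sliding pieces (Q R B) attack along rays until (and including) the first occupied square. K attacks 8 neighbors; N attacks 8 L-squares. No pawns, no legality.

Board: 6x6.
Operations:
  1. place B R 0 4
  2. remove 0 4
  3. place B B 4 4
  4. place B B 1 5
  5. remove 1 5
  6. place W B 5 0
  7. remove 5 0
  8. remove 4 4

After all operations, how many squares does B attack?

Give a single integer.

Op 1: place BR@(0,4)
Op 2: remove (0,4)
Op 3: place BB@(4,4)
Op 4: place BB@(1,5)
Op 5: remove (1,5)
Op 6: place WB@(5,0)
Op 7: remove (5,0)
Op 8: remove (4,4)
Per-piece attacks for B:
Union (0 distinct): (none)

Answer: 0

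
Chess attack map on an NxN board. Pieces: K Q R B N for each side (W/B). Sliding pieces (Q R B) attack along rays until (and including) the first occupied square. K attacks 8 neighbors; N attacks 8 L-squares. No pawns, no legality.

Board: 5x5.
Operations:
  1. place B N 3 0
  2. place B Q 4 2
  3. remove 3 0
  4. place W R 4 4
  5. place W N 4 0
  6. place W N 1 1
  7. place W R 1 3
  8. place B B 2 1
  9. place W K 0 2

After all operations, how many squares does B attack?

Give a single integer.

Op 1: place BN@(3,0)
Op 2: place BQ@(4,2)
Op 3: remove (3,0)
Op 4: place WR@(4,4)
Op 5: place WN@(4,0)
Op 6: place WN@(1,1)
Op 7: place WR@(1,3)
Op 8: place BB@(2,1)
Op 9: place WK@(0,2)
Per-piece attacks for B:
  BB@(2,1): attacks (3,2) (4,3) (3,0) (1,2) (0,3) (1,0)
  BQ@(4,2): attacks (4,3) (4,4) (4,1) (4,0) (3,2) (2,2) (1,2) (0,2) (3,3) (2,4) (3,1) (2,0) [ray(0,1) blocked at (4,4); ray(0,-1) blocked at (4,0); ray(-1,0) blocked at (0,2)]
Union (15 distinct): (0,2) (0,3) (1,0) (1,2) (2,0) (2,2) (2,4) (3,0) (3,1) (3,2) (3,3) (4,0) (4,1) (4,3) (4,4)

Answer: 15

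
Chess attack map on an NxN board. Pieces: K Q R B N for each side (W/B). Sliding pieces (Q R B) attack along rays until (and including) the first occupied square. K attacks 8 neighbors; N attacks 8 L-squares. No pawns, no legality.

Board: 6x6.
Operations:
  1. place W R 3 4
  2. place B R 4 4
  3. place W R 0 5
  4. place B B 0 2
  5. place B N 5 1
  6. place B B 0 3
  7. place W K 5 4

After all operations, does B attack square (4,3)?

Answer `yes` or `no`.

Op 1: place WR@(3,4)
Op 2: place BR@(4,4)
Op 3: place WR@(0,5)
Op 4: place BB@(0,2)
Op 5: place BN@(5,1)
Op 6: place BB@(0,3)
Op 7: place WK@(5,4)
Per-piece attacks for B:
  BB@(0,2): attacks (1,3) (2,4) (3,5) (1,1) (2,0)
  BB@(0,3): attacks (1,4) (2,5) (1,2) (2,1) (3,0)
  BR@(4,4): attacks (4,5) (4,3) (4,2) (4,1) (4,0) (5,4) (3,4) [ray(1,0) blocked at (5,4); ray(-1,0) blocked at (3,4)]
  BN@(5,1): attacks (4,3) (3,2) (3,0)
B attacks (4,3): yes

Answer: yes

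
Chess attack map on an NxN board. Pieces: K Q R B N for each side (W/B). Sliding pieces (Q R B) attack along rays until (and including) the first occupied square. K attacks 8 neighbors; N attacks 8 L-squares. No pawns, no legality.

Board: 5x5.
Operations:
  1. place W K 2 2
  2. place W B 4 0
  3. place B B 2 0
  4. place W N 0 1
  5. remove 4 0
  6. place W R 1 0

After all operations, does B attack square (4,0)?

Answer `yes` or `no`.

Op 1: place WK@(2,2)
Op 2: place WB@(4,0)
Op 3: place BB@(2,0)
Op 4: place WN@(0,1)
Op 5: remove (4,0)
Op 6: place WR@(1,0)
Per-piece attacks for B:
  BB@(2,0): attacks (3,1) (4,2) (1,1) (0,2)
B attacks (4,0): no

Answer: no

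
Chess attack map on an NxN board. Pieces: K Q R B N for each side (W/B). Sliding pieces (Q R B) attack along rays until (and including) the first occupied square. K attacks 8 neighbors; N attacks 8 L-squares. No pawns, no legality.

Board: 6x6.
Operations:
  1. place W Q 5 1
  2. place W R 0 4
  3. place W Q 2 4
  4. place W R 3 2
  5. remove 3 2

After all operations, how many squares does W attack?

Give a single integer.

Answer: 30

Derivation:
Op 1: place WQ@(5,1)
Op 2: place WR@(0,4)
Op 3: place WQ@(2,4)
Op 4: place WR@(3,2)
Op 5: remove (3,2)
Per-piece attacks for W:
  WR@(0,4): attacks (0,5) (0,3) (0,2) (0,1) (0,0) (1,4) (2,4) [ray(1,0) blocked at (2,4)]
  WQ@(2,4): attacks (2,5) (2,3) (2,2) (2,1) (2,0) (3,4) (4,4) (5,4) (1,4) (0,4) (3,5) (3,3) (4,2) (5,1) (1,5) (1,3) (0,2) [ray(-1,0) blocked at (0,4); ray(1,-1) blocked at (5,1)]
  WQ@(5,1): attacks (5,2) (5,3) (5,4) (5,5) (5,0) (4,1) (3,1) (2,1) (1,1) (0,1) (4,2) (3,3) (2,4) (4,0) [ray(-1,1) blocked at (2,4)]
Union (30 distinct): (0,0) (0,1) (0,2) (0,3) (0,4) (0,5) (1,1) (1,3) (1,4) (1,5) (2,0) (2,1) (2,2) (2,3) (2,4) (2,5) (3,1) (3,3) (3,4) (3,5) (4,0) (4,1) (4,2) (4,4) (5,0) (5,1) (5,2) (5,3) (5,4) (5,5)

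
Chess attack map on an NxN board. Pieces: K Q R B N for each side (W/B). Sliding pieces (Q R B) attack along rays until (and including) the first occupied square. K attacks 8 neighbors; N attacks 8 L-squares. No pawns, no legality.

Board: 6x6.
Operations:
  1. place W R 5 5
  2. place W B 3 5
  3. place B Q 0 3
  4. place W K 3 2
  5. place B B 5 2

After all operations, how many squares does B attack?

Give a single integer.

Answer: 17

Derivation:
Op 1: place WR@(5,5)
Op 2: place WB@(3,5)
Op 3: place BQ@(0,3)
Op 4: place WK@(3,2)
Op 5: place BB@(5,2)
Per-piece attacks for B:
  BQ@(0,3): attacks (0,4) (0,5) (0,2) (0,1) (0,0) (1,3) (2,3) (3,3) (4,3) (5,3) (1,4) (2,5) (1,2) (2,1) (3,0)
  BB@(5,2): attacks (4,3) (3,4) (2,5) (4,1) (3,0)
Union (17 distinct): (0,0) (0,1) (0,2) (0,4) (0,5) (1,2) (1,3) (1,4) (2,1) (2,3) (2,5) (3,0) (3,3) (3,4) (4,1) (4,3) (5,3)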